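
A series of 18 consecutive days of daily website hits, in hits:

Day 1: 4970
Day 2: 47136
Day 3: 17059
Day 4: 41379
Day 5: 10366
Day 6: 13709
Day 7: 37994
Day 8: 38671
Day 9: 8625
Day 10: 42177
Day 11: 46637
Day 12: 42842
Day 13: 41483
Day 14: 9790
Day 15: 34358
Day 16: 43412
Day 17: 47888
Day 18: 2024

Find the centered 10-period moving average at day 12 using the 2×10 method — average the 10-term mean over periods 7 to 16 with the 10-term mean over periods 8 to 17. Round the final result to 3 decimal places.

35093.600

Sum over 7–16: 37994 + 38671 + 8625 + 42177 + 46637 + 42842 + 41483 + 9790 + 34358 + 43412 = 345989
Sum over 8–17: 38671 + 8625 + 42177 + 46637 + 42842 + 41483 + 9790 + 34358 + 43412 + 47888 = 355883
CMA at t=12 = (345989 + 355883) / (2·10) = 701872 / 20 = 35093.600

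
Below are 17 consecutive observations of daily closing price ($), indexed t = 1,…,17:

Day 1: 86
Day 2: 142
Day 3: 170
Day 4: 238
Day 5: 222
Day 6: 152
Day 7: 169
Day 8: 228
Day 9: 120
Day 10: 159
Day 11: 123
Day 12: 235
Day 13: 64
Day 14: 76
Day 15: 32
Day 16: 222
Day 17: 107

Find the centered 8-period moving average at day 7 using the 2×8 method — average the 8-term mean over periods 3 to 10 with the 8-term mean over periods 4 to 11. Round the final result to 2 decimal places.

Sum over 3–10: 170 + 238 + 222 + 152 + 169 + 228 + 120 + 159 = 1458
Sum over 4–11: 238 + 222 + 152 + 169 + 228 + 120 + 159 + 123 = 1411
CMA at t=7 = (1458 + 1411) / (2·8) = 2869 / 16 = 179.31

179.31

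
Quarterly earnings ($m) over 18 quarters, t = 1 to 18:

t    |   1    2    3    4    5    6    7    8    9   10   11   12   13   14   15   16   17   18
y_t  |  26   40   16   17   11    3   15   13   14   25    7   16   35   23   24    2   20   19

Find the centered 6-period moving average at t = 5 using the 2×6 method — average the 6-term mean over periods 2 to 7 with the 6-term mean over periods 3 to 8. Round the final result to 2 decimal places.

Sum over 2–7: 40 + 16 + 17 + 11 + 3 + 15 = 102
Sum over 3–8: 16 + 17 + 11 + 3 + 15 + 13 = 75
CMA at t=5 = (102 + 75) / (2·6) = 177 / 12 = 14.75

14.75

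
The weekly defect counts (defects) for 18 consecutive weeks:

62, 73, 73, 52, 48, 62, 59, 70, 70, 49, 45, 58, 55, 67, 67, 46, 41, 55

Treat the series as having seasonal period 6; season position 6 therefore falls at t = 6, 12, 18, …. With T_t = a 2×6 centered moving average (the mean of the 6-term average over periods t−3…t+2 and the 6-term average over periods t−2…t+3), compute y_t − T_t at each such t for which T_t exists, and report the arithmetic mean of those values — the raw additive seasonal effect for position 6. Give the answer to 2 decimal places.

Season position 6 occurs at t = 6, 12 (where T_t is defined).
t=6: T_6 = 60.4167; y_6 − T_6 = 62 − 60.4167 = 1.5833
t=12: T_12 = 57.0833; y_12 − T_12 = 58 − 57.0833 = 0.9167
Mean deviation: (1.5833 + 0.9167) / 2 = 1.25

1.25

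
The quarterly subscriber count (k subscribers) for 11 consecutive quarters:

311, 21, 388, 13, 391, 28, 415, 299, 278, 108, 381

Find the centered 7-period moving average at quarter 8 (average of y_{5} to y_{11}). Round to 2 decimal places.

Sum of periods 5–11: 391 + 28 + 415 + 299 + 278 + 108 + 381 = 1900
Divide by 7: 1900 / 7 = 271.43

271.43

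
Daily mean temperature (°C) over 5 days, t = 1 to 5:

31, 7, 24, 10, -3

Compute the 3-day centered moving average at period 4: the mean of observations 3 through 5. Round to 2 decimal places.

10.33

Sum of periods 3–5: 24 + 10 + (-3) = 31
Divide by 3: 31 / 3 = 10.33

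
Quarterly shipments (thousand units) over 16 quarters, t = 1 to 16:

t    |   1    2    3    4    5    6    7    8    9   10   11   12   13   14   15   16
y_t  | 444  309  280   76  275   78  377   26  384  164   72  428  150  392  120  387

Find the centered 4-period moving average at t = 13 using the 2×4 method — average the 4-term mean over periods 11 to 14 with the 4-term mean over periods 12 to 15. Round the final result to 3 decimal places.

Sum over 11–14: 72 + 428 + 150 + 392 = 1042
Sum over 12–15: 428 + 150 + 392 + 120 = 1090
CMA at t=13 = (1042 + 1090) / (2·4) = 2132 / 8 = 266.500

266.500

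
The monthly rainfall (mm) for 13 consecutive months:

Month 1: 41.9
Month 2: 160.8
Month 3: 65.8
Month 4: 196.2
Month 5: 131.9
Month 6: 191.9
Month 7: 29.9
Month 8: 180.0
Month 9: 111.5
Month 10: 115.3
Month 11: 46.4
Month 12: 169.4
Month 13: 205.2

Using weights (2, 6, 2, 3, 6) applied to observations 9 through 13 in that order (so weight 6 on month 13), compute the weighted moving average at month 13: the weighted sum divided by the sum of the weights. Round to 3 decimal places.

Weighted sum: 2·111.5 + 6·115.3 + 2·46.4 + 3·169.4 + 6·205.2 = 223.0 + 691.8 + 92.8 + 508.2 + 1231.2 = 2747.0
Weight total: 2 + 6 + 2 + 3 + 6 = 19
WMA = 2747.0 / 19 = 144.579

144.579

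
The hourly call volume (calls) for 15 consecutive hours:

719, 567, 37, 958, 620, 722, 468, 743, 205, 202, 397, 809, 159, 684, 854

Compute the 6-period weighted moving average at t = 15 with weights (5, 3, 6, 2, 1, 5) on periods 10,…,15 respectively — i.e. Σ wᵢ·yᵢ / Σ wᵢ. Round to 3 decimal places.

Weighted sum: 5·202 + 3·397 + 6·809 + 2·159 + 1·684 + 5·854 = 1010 + 1191 + 4854 + 318 + 684 + 4270 = 12327
Weight total: 5 + 3 + 6 + 2 + 1 + 5 = 22
WMA = 12327 / 22 = 560.318

560.318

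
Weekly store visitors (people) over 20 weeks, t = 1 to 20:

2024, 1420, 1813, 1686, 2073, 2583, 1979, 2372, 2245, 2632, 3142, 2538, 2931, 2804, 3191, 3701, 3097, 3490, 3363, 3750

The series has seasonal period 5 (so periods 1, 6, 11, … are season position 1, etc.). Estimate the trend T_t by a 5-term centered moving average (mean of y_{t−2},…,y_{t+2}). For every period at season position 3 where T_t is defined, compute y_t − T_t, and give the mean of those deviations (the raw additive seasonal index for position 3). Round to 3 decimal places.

Season position 3 occurs at t = 3, 8, 13, 18 (where T_t is defined).
t=3: T_3 = 1803.20000; y_3 − T_3 = 1813 − 1803.20000 = 9.80000
t=8: T_8 = 2362.20000; y_8 − T_8 = 2372 − 2362.20000 = 9.80000
t=13: T_13 = 2921.20000; y_13 − T_13 = 2931 − 2921.20000 = 9.80000
t=18: T_18 = 3480.20000; y_18 − T_18 = 3490 − 3480.20000 = 9.80000
Mean deviation: (9.80000 + 9.80000 + 9.80000 + 9.80000) / 4 = 9.800

9.800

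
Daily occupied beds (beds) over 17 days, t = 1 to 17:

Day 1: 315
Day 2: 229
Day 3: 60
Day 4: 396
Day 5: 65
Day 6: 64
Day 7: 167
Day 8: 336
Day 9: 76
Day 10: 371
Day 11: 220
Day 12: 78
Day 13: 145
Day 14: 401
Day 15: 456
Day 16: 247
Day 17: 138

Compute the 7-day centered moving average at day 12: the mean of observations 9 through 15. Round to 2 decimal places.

Sum of periods 9–15: 76 + 371 + 220 + 78 + 145 + 401 + 456 = 1747
Divide by 7: 1747 / 7 = 249.57

249.57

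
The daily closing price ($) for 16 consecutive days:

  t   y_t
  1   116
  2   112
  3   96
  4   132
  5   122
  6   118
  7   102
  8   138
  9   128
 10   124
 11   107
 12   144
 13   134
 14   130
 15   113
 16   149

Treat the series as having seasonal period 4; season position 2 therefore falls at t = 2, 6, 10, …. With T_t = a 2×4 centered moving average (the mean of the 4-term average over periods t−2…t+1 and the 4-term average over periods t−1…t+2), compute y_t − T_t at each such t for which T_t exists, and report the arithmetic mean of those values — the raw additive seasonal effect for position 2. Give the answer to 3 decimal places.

Season position 2 occurs at t = 6, 10, 14 (where T_t is defined).
t=6: T_6 = 119.25000; y_6 − T_6 = 118 − 119.25000 = -1.25000
t=10: T_10 = 125.00000; y_10 − T_10 = 124 − 125.00000 = -1.00000
t=14: T_14 = 130.87500; y_14 − T_14 = 130 − 130.87500 = -0.87500
Mean deviation: (-1.25000 + -1.00000 + -0.87500) / 3 = -1.042

-1.042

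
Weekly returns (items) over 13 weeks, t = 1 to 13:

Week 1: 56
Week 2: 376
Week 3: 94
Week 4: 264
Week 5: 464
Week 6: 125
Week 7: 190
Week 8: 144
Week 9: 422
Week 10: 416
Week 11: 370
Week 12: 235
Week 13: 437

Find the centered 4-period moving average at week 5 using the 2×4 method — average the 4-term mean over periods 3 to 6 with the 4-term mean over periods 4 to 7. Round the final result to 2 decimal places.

Sum over 3–6: 94 + 264 + 464 + 125 = 947
Sum over 4–7: 264 + 464 + 125 + 190 = 1043
CMA at t=5 = (947 + 1043) / (2·4) = 1990 / 8 = 248.75

248.75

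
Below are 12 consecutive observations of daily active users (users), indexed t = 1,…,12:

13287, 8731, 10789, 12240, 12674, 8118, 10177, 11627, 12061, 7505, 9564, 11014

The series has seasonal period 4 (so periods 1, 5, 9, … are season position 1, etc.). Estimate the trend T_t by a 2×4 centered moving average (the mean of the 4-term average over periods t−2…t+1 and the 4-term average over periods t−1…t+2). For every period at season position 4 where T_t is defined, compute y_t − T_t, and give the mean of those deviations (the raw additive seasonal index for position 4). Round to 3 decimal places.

Season position 4 occurs at t = 4, 8 (where T_t is defined).
t=4: T_4 = 11031.87500; y_4 − T_4 = 12240 − 11031.87500 = 1208.12500
t=8: T_8 = 10419.12500; y_8 − T_8 = 11627 − 10419.12500 = 1207.87500
Mean deviation: (1208.12500 + 1207.87500) / 2 = 1208.000

1208.000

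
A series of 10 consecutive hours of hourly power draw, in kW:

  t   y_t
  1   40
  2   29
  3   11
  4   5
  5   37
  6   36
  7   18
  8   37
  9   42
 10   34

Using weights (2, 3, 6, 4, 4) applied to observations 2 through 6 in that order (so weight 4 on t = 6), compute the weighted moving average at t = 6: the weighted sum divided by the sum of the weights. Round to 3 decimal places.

Weighted sum: 2·29 + 3·11 + 6·5 + 4·37 + 4·36 = 58 + 33 + 30 + 148 + 144 = 413
Weight total: 2 + 3 + 6 + 4 + 4 = 19
WMA = 413 / 19 = 21.737

21.737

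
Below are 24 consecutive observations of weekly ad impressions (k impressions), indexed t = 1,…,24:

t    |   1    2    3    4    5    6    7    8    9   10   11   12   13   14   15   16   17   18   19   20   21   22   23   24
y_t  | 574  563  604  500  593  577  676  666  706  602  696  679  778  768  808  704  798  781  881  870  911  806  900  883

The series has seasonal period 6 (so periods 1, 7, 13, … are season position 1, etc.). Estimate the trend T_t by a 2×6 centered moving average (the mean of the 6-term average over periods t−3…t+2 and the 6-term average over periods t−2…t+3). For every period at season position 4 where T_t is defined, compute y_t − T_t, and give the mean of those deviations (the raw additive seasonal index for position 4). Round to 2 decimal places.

-77.25

Season position 4 occurs at t = 4, 10, 16 (where T_t is defined).
t=4: T_4 = 577.0000; y_4 − T_4 = 500 − 577.0000 = -77.0000
t=10: T_10 = 679.3333; y_10 − T_10 = 602 − 679.3333 = -77.3333
t=16: T_16 = 781.4167; y_16 − T_16 = 704 − 781.4167 = -77.4167
Mean deviation: (-77.0000 + -77.3333 + -77.4167) / 3 = -77.25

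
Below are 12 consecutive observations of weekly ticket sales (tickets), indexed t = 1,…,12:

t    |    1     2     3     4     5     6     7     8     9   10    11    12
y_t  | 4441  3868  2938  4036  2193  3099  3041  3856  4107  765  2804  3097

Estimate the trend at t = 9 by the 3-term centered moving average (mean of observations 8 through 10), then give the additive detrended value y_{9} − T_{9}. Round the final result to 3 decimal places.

1197.667

Trend T_9 = (3856 + 4107 + 765) / 3 = 8728/3 = 2909.33333
Detrended value: 4107 − 2909.33333 = 1197.667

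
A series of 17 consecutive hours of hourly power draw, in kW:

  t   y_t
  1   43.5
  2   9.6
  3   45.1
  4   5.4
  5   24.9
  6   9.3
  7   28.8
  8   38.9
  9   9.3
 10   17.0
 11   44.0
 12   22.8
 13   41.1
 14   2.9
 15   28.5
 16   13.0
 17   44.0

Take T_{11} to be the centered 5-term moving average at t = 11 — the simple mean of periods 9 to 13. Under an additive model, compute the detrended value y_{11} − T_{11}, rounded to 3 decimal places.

Trend T_11 = (9.3 + 17.0 + 44.0 + 22.8 + 41.1) / 5 = 134.2/5 = 26.84000
Detrended value: 44.0 − 26.84000 = 17.160

17.160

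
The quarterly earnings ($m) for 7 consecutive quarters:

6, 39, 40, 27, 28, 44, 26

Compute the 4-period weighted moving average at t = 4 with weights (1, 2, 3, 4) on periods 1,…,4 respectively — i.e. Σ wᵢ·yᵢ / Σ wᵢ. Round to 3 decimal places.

Weighted sum: 1·6 + 2·39 + 3·40 + 4·27 = 6 + 78 + 120 + 108 = 312
Weight total: 1 + 2 + 3 + 4 = 10
WMA = 312 / 10 = 31.200

31.200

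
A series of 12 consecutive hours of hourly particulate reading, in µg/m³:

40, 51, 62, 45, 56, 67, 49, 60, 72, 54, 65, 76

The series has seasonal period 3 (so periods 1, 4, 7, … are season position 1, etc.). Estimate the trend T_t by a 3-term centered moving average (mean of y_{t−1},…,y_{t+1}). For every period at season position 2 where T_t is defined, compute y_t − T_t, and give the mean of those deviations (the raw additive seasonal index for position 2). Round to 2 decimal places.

Season position 2 occurs at t = 2, 5, 8, 11 (where T_t is defined).
t=2: T_2 = 51.0000; y_2 − T_2 = 51 − 51.0000 = 0.0000
t=5: T_5 = 56.0000; y_5 − T_5 = 56 − 56.0000 = 0.0000
t=8: T_8 = 60.3333; y_8 − T_8 = 60 − 60.3333 = -0.3333
t=11: T_11 = 65.0000; y_11 − T_11 = 65 − 65.0000 = 0.0000
Mean deviation: (0.0000 + 0.0000 + -0.3333 + 0.0000) / 4 = -0.08

-0.08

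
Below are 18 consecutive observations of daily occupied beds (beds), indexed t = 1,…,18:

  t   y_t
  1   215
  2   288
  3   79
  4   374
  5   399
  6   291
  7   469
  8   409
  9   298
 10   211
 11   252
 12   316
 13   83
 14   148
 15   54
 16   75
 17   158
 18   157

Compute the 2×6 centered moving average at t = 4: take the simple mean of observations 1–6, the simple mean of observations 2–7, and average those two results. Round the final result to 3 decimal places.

295.500

Sum over 1–6: 215 + 288 + 79 + 374 + 399 + 291 = 1646
Sum over 2–7: 288 + 79 + 374 + 399 + 291 + 469 = 1900
CMA at t=4 = (1646 + 1900) / (2·6) = 3546 / 12 = 295.500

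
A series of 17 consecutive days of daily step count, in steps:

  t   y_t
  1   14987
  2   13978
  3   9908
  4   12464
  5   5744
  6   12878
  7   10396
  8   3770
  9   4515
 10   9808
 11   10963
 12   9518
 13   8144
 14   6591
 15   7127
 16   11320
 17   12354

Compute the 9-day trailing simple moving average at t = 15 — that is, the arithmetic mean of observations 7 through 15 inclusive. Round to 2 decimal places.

Sum of periods 7–15: 10396 + 3770 + 4515 + 9808 + 10963 + 9518 + 8144 + 6591 + 7127 = 70832
Divide by 9: 70832 / 9 = 7870.22

7870.22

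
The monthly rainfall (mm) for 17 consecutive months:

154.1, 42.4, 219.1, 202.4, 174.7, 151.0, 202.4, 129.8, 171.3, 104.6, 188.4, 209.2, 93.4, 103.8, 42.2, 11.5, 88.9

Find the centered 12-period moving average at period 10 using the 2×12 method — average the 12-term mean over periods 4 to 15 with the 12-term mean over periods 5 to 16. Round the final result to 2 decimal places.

139.81

Sum over 4–15: 202.4 + 174.7 + 151.0 + 202.4 + 129.8 + 171.3 + 104.6 + 188.4 + 209.2 + 93.4 + 103.8 + 42.2 = 1773.2
Sum over 5–16: 174.7 + 151.0 + 202.4 + 129.8 + 171.3 + 104.6 + 188.4 + 209.2 + 93.4 + 103.8 + 42.2 + 11.5 = 1582.3
CMA at t=10 = (1773.2 + 1582.3) / (2·12) = 3355.5 / 24 = 139.81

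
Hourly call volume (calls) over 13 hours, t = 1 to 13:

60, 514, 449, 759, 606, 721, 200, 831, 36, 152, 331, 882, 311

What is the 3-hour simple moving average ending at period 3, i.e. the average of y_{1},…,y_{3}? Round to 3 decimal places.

Sum of periods 1–3: 60 + 514 + 449 = 1023
Divide by 3: 1023 / 3 = 341.000

341.000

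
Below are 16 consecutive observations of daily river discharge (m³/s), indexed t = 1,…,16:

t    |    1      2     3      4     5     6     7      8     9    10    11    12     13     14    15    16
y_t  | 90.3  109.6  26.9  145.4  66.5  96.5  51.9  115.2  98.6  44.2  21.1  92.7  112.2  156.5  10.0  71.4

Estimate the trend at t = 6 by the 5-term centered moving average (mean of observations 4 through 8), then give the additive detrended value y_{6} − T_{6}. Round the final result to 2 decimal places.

Trend T_6 = (145.4 + 66.5 + 96.5 + 51.9 + 115.2) / 5 = 475.5/5 = 95.1000
Detrended value: 96.5 − 95.1000 = 1.40

1.40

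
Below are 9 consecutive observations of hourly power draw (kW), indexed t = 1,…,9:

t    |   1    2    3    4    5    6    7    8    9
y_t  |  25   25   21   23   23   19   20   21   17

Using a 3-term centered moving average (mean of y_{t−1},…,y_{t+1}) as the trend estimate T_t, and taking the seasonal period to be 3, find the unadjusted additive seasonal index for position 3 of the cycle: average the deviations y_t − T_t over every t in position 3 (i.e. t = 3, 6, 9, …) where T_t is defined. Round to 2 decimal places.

Season position 3 occurs at t = 3, 6 (where T_t is defined).
t=3: T_3 = 23.0000; y_3 − T_3 = 21 − 23.0000 = -2.0000
t=6: T_6 = 20.6667; y_6 − T_6 = 19 − 20.6667 = -1.6667
Mean deviation: (-2.0000 + -1.6667) / 2 = -1.83

-1.83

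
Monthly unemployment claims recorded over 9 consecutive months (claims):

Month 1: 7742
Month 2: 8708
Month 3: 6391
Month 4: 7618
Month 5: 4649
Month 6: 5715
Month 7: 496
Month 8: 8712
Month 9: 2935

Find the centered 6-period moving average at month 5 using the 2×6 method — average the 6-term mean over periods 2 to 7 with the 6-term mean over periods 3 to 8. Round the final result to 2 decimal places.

Sum over 2–7: 8708 + 6391 + 7618 + 4649 + 5715 + 496 = 33577
Sum over 3–8: 6391 + 7618 + 4649 + 5715 + 496 + 8712 = 33581
CMA at t=5 = (33577 + 33581) / (2·6) = 67158 / 12 = 5596.50

5596.50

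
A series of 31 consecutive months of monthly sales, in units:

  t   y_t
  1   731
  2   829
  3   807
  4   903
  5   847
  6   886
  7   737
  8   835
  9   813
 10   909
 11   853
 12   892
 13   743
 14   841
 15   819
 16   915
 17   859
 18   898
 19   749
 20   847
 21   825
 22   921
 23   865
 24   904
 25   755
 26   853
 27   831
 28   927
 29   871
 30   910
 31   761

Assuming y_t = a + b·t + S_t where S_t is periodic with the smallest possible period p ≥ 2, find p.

6

First differences y_{t+1} − y_t: 98, -22, 96, -56, 39, -149, 98, -22, 96, -56, 39, -149, 98, -22, …
The difference pattern repeats every 6 terms and not for any smaller step, so p = 6.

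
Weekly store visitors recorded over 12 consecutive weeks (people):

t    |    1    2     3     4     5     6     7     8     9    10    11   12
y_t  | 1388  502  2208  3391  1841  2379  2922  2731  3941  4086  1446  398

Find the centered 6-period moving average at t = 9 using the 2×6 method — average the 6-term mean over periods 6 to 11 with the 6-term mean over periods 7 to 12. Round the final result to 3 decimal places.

Sum over 6–11: 2379 + 2922 + 2731 + 3941 + 4086 + 1446 = 17505
Sum over 7–12: 2922 + 2731 + 3941 + 4086 + 1446 + 398 = 15524
CMA at t=9 = (17505 + 15524) / (2·6) = 33029 / 12 = 2752.417

2752.417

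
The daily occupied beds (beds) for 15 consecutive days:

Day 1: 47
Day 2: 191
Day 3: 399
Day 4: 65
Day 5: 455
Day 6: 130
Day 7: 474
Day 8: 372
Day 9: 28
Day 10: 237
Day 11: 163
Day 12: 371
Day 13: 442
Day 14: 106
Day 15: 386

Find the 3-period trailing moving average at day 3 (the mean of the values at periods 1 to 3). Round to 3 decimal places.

Sum of periods 1–3: 47 + 191 + 399 = 637
Divide by 3: 637 / 3 = 212.333

212.333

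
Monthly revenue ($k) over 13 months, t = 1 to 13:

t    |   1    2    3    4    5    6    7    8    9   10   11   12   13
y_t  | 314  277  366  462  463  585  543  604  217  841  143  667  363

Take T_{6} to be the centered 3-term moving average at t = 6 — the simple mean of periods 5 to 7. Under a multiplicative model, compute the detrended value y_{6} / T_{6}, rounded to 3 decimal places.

Trend T_6 = (463 + 585 + 543) / 3 = 1591/3 = 530.33333
Ratio to trend: 585 / 530.33333 = 1.103

1.103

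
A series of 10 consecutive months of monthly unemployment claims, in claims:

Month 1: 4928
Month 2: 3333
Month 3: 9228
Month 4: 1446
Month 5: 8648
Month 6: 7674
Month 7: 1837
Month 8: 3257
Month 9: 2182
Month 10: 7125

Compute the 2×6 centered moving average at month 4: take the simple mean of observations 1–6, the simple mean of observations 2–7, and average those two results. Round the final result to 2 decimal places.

Sum over 1–6: 4928 + 3333 + 9228 + 1446 + 8648 + 7674 = 35257
Sum over 2–7: 3333 + 9228 + 1446 + 8648 + 7674 + 1837 = 32166
CMA at t=4 = (35257 + 32166) / (2·6) = 67423 / 12 = 5618.58

5618.58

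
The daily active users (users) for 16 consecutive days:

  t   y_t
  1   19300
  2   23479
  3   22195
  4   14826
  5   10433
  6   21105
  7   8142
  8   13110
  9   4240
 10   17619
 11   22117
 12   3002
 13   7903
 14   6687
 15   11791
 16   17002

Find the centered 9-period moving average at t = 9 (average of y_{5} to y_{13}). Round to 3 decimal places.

Sum of periods 5–13: 10433 + 21105 + 8142 + 13110 + 4240 + 17619 + 22117 + 3002 + 7903 = 107671
Divide by 9: 107671 / 9 = 11963.444

11963.444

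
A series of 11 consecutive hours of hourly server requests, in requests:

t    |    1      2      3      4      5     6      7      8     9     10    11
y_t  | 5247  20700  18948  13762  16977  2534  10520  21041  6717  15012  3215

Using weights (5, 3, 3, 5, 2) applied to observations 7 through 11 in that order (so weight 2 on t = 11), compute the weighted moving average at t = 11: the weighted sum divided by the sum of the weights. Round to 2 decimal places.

12075.78

Weighted sum: 5·10520 + 3·21041 + 3·6717 + 5·15012 + 2·3215 = 52600 + 63123 + 20151 + 75060 + 6430 = 217364
Weight total: 5 + 3 + 3 + 5 + 2 = 18
WMA = 217364 / 18 = 12075.78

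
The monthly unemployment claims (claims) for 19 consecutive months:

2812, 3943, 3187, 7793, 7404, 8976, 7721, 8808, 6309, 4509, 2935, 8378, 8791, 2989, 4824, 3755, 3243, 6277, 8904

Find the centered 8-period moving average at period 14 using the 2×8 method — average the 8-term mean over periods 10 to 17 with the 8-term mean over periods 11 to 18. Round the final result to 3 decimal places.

Sum over 10–17: 4509 + 2935 + 8378 + 8791 + 2989 + 4824 + 3755 + 3243 = 39424
Sum over 11–18: 2935 + 8378 + 8791 + 2989 + 4824 + 3755 + 3243 + 6277 = 41192
CMA at t=14 = (39424 + 41192) / (2·8) = 80616 / 16 = 5038.500

5038.500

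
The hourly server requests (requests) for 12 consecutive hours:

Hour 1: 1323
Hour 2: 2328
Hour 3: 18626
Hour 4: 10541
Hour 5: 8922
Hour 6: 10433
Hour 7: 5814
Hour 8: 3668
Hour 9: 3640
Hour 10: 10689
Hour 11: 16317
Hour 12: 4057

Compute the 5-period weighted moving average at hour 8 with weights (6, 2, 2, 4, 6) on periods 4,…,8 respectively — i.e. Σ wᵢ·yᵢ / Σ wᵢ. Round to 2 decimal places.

7361.00

Weighted sum: 6·10541 + 2·8922 + 2·10433 + 4·5814 + 6·3668 = 63246 + 17844 + 20866 + 23256 + 22008 = 147220
Weight total: 6 + 2 + 2 + 4 + 6 = 20
WMA = 147220 / 20 = 7361.00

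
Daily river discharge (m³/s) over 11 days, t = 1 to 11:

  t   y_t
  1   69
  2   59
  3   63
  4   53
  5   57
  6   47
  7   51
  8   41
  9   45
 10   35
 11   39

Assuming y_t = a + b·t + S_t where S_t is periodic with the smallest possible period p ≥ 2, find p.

First differences y_{t+1} − y_t: -10, 4, -10, 4, -10, 4, …
The difference pattern repeats every 2 terms and not for any smaller step, so p = 2.

2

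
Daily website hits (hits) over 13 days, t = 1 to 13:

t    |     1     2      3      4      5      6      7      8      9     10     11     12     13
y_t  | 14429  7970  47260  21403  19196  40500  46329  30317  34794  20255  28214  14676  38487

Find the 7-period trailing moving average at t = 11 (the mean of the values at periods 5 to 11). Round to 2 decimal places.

31372.14

Sum of periods 5–11: 19196 + 40500 + 46329 + 30317 + 34794 + 20255 + 28214 = 219605
Divide by 7: 219605 / 7 = 31372.14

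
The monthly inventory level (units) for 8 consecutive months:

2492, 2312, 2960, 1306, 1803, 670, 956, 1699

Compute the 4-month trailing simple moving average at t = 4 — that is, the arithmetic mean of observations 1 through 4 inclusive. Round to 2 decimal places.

2267.50

Sum of periods 1–4: 2492 + 2312 + 2960 + 1306 = 9070
Divide by 4: 9070 / 4 = 2267.50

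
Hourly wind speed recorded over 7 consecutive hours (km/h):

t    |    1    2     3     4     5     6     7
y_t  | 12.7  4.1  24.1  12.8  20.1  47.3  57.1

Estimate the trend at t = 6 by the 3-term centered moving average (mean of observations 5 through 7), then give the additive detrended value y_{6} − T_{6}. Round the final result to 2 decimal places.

5.80

Trend T_6 = (20.1 + 47.3 + 57.1) / 3 = 124.5/3 = 41.5000
Detrended value: 47.3 − 41.5000 = 5.80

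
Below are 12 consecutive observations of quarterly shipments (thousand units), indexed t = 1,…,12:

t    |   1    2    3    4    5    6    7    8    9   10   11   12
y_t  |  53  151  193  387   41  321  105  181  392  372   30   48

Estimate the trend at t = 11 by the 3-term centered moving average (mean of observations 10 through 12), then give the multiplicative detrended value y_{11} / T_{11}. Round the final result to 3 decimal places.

0.200

Trend T_11 = (372 + 30 + 48) / 3 = 450/3 = 150.00000
Ratio to trend: 30 / 150.00000 = 0.200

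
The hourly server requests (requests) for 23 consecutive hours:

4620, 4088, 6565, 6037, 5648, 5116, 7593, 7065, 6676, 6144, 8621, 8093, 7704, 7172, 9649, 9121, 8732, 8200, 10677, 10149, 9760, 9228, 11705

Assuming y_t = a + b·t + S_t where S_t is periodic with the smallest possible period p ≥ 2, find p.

First differences y_{t+1} − y_t: -532, 2477, -528, -389, -532, 2477, -528, -389, -532, 2477, …
The difference pattern repeats every 4 terms and not for any smaller step, so p = 4.

4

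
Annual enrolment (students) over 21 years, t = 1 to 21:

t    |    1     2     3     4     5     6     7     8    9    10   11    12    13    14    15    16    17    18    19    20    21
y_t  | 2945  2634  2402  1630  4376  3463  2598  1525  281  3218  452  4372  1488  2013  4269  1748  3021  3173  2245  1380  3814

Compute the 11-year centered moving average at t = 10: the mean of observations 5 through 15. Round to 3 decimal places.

Sum of periods 5–15: 4376 + 3463 + 2598 + 1525 + 281 + 3218 + 452 + 4372 + 1488 + 2013 + 4269 = 28055
Divide by 11: 28055 / 11 = 2550.455

2550.455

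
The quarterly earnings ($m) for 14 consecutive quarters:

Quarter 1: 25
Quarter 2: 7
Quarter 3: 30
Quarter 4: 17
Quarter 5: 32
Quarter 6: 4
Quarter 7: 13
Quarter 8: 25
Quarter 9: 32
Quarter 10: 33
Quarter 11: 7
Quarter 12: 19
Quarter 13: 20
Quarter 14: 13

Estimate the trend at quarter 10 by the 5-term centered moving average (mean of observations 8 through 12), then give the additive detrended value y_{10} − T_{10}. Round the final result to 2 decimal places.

Trend T_10 = (25 + 32 + 33 + 7 + 19) / 5 = 116/5 = 23.2000
Detrended value: 33 − 23.2000 = 9.80

9.80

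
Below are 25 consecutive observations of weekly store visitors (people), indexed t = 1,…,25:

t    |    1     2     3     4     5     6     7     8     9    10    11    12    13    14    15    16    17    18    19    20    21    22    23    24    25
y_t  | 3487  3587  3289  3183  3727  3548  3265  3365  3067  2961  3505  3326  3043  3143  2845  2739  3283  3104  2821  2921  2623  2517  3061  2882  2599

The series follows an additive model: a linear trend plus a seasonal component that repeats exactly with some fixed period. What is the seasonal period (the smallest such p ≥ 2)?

First differences y_{t+1} − y_t: 100, -298, -106, 544, -179, -283, 100, -298, -106, 544, -179, -283, 100, -298, …
The difference pattern repeats every 6 terms and not for any smaller step, so p = 6.

6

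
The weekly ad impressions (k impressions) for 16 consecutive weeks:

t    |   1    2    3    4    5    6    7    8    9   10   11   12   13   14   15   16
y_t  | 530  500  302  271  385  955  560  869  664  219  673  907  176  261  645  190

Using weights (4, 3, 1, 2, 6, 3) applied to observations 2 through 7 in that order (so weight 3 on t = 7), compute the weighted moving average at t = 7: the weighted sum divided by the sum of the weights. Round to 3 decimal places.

597.737

Weighted sum: 4·500 + 3·302 + 1·271 + 2·385 + 6·955 + 3·560 = 2000 + 906 + 271 + 770 + 5730 + 1680 = 11357
Weight total: 4 + 3 + 1 + 2 + 6 + 3 = 19
WMA = 11357 / 19 = 597.737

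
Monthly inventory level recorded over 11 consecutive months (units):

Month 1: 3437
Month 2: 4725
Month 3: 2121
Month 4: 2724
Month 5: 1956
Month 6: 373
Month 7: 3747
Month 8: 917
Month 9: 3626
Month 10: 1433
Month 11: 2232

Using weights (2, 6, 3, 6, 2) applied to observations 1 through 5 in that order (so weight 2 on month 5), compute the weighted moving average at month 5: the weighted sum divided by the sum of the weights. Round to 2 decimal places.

3254.89

Weighted sum: 2·3437 + 6·4725 + 3·2121 + 6·2724 + 2·1956 = 6874 + 28350 + 6363 + 16344 + 3912 = 61843
Weight total: 2 + 6 + 3 + 6 + 2 = 19
WMA = 61843 / 19 = 3254.89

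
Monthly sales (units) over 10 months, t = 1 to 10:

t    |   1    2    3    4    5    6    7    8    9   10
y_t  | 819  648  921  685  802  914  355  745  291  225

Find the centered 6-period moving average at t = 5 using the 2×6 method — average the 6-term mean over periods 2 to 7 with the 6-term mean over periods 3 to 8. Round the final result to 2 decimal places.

728.92

Sum over 2–7: 648 + 921 + 685 + 802 + 914 + 355 = 4325
Sum over 3–8: 921 + 685 + 802 + 914 + 355 + 745 = 4422
CMA at t=5 = (4325 + 4422) / (2·6) = 8747 / 12 = 728.92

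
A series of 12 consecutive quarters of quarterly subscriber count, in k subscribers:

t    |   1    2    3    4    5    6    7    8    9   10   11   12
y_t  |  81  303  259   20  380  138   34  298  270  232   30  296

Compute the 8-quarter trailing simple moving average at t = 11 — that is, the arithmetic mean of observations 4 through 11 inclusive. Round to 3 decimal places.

175.250

Sum of periods 4–11: 20 + 380 + 138 + 34 + 298 + 270 + 232 + 30 = 1402
Divide by 8: 1402 / 8 = 175.250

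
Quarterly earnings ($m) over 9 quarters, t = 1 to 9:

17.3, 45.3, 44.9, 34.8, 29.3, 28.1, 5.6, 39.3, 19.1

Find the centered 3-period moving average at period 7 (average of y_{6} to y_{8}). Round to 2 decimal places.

Sum of periods 6–8: 28.1 + 5.6 + 39.3 = 73.0
Divide by 3: 73.0 / 3 = 24.33

24.33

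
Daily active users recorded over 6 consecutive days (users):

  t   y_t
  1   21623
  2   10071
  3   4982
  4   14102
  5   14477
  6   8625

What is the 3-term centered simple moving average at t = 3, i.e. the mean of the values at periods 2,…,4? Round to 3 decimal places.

9718.333

Sum of periods 2–4: 10071 + 4982 + 14102 = 29155
Divide by 3: 29155 / 3 = 9718.333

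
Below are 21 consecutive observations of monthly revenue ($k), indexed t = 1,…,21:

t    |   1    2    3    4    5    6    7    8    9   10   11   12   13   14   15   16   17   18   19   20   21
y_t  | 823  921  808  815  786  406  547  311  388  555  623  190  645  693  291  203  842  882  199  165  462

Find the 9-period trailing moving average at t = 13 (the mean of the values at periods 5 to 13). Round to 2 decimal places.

Sum of periods 5–13: 786 + 406 + 547 + 311 + 388 + 555 + 623 + 190 + 645 = 4451
Divide by 9: 4451 / 9 = 494.56

494.56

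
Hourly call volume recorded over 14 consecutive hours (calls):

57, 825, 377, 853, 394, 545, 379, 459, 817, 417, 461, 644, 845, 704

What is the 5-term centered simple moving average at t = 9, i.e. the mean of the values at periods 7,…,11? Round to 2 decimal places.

Sum of periods 7–11: 379 + 459 + 817 + 417 + 461 = 2533
Divide by 5: 2533 / 5 = 506.60

506.60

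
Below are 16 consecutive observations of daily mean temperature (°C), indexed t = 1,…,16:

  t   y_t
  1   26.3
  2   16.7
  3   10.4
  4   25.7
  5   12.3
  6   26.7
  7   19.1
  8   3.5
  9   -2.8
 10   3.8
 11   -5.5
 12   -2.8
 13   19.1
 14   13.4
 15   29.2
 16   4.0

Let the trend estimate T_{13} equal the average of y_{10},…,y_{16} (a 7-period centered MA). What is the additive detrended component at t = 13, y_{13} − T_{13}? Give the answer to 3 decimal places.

Trend T_13 = (3.8 + (-5.5) + (-2.8) + 19.1 + 13.4 + 29.2 + 4.0) / 7 = 61.2/7 = 8.74286
Detrended value: 19.1 − 8.74286 = 10.357

10.357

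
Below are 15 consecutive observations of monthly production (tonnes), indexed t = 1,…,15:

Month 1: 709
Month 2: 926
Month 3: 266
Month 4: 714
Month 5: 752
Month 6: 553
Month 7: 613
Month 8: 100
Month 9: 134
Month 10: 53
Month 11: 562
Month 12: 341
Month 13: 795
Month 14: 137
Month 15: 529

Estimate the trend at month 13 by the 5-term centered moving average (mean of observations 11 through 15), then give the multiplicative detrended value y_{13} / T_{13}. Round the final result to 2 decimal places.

1.68

Trend T_13 = (562 + 341 + 795 + 137 + 529) / 5 = 2364/5 = 472.8000
Ratio to trend: 795 / 472.8000 = 1.68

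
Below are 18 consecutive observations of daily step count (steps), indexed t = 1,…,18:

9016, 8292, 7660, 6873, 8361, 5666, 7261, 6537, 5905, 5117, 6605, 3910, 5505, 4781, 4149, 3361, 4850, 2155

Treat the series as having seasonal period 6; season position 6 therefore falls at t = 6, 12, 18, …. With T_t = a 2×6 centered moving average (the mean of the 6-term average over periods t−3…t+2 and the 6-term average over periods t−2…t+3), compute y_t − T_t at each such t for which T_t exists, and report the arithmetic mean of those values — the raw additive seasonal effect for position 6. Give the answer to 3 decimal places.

Season position 6 occurs at t = 6, 12 (where T_t is defined).
t=6: T_6 = 6913.41667; y_6 − T_6 = 5666 − 6913.41667 = -1247.41667
t=12: T_12 = 5157.50000; y_12 − T_12 = 3910 − 5157.50000 = -1247.50000
Mean deviation: (-1247.41667 + -1247.50000) / 2 = -1247.458

-1247.458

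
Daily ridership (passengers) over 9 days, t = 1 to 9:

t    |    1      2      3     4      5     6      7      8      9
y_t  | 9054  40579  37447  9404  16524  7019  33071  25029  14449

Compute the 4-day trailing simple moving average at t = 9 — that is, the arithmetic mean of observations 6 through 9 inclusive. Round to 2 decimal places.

Sum of periods 6–9: 7019 + 33071 + 25029 + 14449 = 79568
Divide by 4: 79568 / 4 = 19892.00

19892.00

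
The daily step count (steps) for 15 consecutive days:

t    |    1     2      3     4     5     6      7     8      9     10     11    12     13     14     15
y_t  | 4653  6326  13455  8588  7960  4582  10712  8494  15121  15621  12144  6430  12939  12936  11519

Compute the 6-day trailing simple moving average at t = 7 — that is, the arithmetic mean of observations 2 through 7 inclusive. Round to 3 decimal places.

8603.833

Sum of periods 2–7: 6326 + 13455 + 8588 + 7960 + 4582 + 10712 = 51623
Divide by 6: 51623 / 6 = 8603.833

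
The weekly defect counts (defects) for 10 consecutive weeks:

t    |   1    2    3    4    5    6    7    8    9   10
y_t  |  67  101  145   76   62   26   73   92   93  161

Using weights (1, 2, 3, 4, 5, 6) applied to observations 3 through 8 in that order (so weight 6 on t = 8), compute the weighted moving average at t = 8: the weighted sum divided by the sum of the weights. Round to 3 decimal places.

Weighted sum: 1·145 + 2·76 + 3·62 + 4·26 + 5·73 + 6·92 = 145 + 152 + 186 + 104 + 365 + 552 = 1504
Weight total: 1 + 2 + 3 + 4 + 5 + 6 = 21
WMA = 1504 / 21 = 71.619

71.619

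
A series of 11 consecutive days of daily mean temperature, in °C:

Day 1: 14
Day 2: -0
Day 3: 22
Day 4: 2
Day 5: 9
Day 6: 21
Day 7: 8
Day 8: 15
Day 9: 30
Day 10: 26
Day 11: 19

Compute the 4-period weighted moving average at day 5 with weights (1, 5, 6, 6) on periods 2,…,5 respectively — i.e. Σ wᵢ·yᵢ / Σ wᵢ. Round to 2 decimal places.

Weighted sum: 1·-0 + 5·22 + 6·2 + 6·9 = 0 + 110 + 12 + 54 = 176
Weight total: 1 + 5 + 6 + 6 = 18
WMA = 176 / 18 = 9.78

9.78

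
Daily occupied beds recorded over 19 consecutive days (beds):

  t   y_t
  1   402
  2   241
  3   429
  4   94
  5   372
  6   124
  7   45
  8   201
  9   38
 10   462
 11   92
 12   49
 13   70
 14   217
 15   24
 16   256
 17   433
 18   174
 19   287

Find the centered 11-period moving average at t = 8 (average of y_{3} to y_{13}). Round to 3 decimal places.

179.636

Sum of periods 3–13: 429 + 94 + 372 + 124 + 45 + 201 + 38 + 462 + 92 + 49 + 70 = 1976
Divide by 11: 1976 / 11 = 179.636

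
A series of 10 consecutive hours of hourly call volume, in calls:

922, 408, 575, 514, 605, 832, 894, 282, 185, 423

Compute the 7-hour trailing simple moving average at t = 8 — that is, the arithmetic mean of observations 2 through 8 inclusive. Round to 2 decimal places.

Sum of periods 2–8: 408 + 575 + 514 + 605 + 832 + 894 + 282 = 4110
Divide by 7: 4110 / 7 = 587.14

587.14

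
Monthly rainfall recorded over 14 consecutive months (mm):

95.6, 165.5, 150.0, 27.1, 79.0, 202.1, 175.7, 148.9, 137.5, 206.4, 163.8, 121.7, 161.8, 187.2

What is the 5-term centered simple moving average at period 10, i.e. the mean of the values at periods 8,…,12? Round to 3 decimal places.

155.660

Sum of periods 8–12: 148.9 + 137.5 + 206.4 + 163.8 + 121.7 = 778.3
Divide by 5: 778.3 / 5 = 155.660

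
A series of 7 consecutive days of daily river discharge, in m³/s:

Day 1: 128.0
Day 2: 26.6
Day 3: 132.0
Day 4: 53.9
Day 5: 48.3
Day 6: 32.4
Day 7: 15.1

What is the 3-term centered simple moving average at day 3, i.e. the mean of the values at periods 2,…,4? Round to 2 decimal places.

70.83

Sum of periods 2–4: 26.6 + 132.0 + 53.9 = 212.5
Divide by 3: 212.5 / 3 = 70.83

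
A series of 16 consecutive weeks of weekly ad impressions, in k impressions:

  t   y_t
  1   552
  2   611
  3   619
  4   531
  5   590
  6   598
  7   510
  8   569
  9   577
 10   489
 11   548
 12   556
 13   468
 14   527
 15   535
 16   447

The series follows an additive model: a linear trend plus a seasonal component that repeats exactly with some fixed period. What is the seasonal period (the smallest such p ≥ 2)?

3

First differences y_{t+1} − y_t: 59, 8, -88, 59, 8, -88, 59, 8, …
The difference pattern repeats every 3 terms and not for any smaller step, so p = 3.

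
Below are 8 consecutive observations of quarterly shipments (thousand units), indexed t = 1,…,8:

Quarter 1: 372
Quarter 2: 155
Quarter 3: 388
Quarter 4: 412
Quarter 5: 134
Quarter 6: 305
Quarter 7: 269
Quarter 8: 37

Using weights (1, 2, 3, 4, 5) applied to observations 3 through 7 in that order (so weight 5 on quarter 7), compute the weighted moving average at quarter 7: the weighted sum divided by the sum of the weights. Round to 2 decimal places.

278.60

Weighted sum: 1·388 + 2·412 + 3·134 + 4·305 + 5·269 = 388 + 824 + 402 + 1220 + 1345 = 4179
Weight total: 1 + 2 + 3 + 4 + 5 = 15
WMA = 4179 / 15 = 278.60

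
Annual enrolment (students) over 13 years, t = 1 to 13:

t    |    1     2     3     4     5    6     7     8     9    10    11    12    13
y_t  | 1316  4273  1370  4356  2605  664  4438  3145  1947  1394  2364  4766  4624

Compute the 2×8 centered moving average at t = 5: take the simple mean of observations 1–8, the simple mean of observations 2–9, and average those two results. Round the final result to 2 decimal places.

2810.31

Sum over 1–8: 1316 + 4273 + 1370 + 4356 + 2605 + 664 + 4438 + 3145 = 22167
Sum over 2–9: 4273 + 1370 + 4356 + 2605 + 664 + 4438 + 3145 + 1947 = 22798
CMA at t=5 = (22167 + 22798) / (2·8) = 44965 / 16 = 2810.31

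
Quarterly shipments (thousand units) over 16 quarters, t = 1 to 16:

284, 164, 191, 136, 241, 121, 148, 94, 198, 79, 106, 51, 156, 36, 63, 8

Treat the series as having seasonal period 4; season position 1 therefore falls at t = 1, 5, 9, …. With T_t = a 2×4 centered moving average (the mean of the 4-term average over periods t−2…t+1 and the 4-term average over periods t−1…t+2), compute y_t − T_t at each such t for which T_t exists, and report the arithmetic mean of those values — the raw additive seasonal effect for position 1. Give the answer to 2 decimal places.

Season position 1 occurs at t = 5, 9, 13 (where T_t is defined).
t=5: T_5 = 166.8750; y_5 − T_5 = 241 − 166.8750 = 74.1250
t=9: T_9 = 124.5000; y_9 − T_9 = 198 − 124.5000 = 73.5000
t=13: T_13 = 81.8750; y_13 − T_13 = 156 − 81.8750 = 74.1250
Mean deviation: (74.1250 + 73.5000 + 74.1250) / 3 = 73.92

73.92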